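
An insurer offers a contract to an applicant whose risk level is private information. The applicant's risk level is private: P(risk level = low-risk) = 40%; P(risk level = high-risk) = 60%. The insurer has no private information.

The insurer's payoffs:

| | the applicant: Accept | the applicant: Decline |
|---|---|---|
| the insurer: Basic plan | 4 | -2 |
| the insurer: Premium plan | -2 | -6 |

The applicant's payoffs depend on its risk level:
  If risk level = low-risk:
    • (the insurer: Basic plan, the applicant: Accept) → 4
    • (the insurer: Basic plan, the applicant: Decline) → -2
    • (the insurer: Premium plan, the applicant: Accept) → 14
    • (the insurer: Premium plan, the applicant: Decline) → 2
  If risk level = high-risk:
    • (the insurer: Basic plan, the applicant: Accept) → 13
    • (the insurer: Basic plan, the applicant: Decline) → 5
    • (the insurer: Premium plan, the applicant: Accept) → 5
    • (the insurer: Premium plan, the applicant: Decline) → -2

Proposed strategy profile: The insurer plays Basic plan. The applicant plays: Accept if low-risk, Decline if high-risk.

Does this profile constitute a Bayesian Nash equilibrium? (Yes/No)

No

The insurer plays Basic plan: E[Basic plan] = 0.4·(4) + 0.6·(-2) = 0.4; E[Premium plan] = -4.4. Best-responding. ✓
The applicant (risk level low-risk), facing Basic plan: Accept gives 4, Decline gives -2. Proposed Accept is best. ✓
The applicant (risk level high-risk), facing Basic plan: Accept gives 13, Decline gives 5. Proposed Decline is not best — profitable deviation exists. ✗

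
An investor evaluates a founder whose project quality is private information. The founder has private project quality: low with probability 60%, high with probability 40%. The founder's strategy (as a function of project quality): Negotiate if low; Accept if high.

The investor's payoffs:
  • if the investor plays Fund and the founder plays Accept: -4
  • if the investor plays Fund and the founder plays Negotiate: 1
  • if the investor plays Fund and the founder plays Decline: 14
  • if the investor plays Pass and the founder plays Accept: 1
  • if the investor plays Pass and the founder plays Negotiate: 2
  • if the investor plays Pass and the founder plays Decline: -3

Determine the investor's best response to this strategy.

Compute the investor's expected payoff for each action, taking the expectation over the founder's type.
E[Fund] = 0.6·(1) + 0.4·(-4) = -1
E[Pass] = 0.6·(2) + 0.4·(1) = 1.6
Best response: Pass (1.6 is the largest).

Pass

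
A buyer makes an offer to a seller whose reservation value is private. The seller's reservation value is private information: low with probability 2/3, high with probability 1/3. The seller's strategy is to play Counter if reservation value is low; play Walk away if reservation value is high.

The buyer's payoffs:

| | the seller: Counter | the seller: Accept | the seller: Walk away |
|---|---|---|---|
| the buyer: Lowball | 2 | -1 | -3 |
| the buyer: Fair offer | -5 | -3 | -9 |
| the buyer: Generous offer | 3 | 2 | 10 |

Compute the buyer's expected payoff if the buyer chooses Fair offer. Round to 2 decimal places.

Take the expectation over the seller's reservation value, weighting each type's action by its prior probability.
E[Fair offer] = 2/3·(-5) + 1/3·(-9) = (-10/3) + (-3) = -19/3

-6.33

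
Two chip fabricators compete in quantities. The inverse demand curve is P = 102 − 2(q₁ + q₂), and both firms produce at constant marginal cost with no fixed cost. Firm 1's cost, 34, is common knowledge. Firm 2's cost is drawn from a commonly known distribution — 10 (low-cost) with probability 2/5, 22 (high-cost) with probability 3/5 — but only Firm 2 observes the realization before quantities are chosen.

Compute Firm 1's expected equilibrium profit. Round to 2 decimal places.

Type-c best response for Firm 2: q₂(c) = (102 − c)/4 − q₁/2.
Firm 1 maximizes expected profit; its first-order condition is 102 − 4q₁ − 2E[q₂] − 34 = 0.
Substituting E[q₂] and solving: E[c₂] = 17.2, so q₁ = (102 − 2·34 + 17.2)/6 = 8.53333.
E[P] = 102 − 2·(q₁ + E[q₂]) = 51.0667; Firm 1's expected profit = (E[P] − 34)·q₁ = (51.0667 − 34)·8.53333 = 145.636.

145.64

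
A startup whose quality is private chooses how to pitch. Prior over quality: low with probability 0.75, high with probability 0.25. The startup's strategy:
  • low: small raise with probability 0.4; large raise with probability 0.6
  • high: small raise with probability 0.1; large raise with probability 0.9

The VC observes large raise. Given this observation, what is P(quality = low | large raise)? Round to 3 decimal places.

0.667

P(large raise) = 0.75·0.6 + 0.25·0.9 = 0.675
P(low | large raise) = (0.75·0.6) / 0.675 = 0.45 / 0.675 = 0.666667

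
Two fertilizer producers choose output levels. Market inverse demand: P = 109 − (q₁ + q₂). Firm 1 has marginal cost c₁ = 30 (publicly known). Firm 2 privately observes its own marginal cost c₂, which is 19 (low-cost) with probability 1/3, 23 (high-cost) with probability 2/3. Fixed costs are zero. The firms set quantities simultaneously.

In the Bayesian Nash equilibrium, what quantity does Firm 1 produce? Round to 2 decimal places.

23.56

Firm 2 with cost c maximizes (109 − (q₁+q₂) − c)·q₂, giving q₂(c) = (109 − c − q₁)/2.
E[c₂] = 1/3·19 + 2/3·23 = 21.6667
Firm 1's FOC against E[q₂] yields q₁ = (109 − 2·30 + E[c₂])/3 = (109 − 60 + 21.6667)/3 = 23.5556.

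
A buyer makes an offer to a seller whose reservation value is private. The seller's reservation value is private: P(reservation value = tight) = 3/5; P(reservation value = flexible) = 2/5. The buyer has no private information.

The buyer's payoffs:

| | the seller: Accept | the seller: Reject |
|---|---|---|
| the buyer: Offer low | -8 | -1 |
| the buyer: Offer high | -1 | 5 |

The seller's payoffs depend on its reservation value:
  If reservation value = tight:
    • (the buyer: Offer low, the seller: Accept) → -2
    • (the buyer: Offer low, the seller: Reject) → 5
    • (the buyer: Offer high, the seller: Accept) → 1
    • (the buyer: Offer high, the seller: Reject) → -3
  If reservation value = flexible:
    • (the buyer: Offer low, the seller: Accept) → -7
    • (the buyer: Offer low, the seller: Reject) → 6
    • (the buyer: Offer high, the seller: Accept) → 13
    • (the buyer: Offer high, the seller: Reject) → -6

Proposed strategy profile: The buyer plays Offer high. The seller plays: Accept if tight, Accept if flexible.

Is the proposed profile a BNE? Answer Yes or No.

A profile is a BNE iff every type of every player is best-responding given beliefs about the other side.
The buyer plays Offer high: E[Offer high] = 3/5·(-1) + 2/5·(-1) = -1; E[Offer low] = -8. Best-responding. ✓
The seller (reservation value tight), facing Offer high: Accept gives 1, Reject gives -3. Proposed Accept is best. ✓
The seller (reservation value flexible), facing Offer high: Accept gives 13, Reject gives -6. Proposed Accept is best. ✓

Yes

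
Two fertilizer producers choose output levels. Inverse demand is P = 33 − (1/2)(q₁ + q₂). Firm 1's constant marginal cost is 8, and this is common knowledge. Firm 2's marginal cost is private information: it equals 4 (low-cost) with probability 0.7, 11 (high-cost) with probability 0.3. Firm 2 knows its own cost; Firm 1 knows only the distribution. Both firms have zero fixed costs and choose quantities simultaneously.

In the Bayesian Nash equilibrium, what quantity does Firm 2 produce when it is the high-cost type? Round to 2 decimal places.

Firm 2 with cost c maximizes (33 − (1/2)(q₁+q₂) − c)·q₂, giving q₂(c) = (33 − c − (1/2)q₁).
E[c₂] = 0.7·4 + 0.3·11 = 6.1
Firm 1's FOC against E[q₂] yields q₁ = (33 − 2·8 + E[c₂])/(3/2) = (33 − 16 + 6.1)/(3/2) = 15.4.
q₂(high-cost) = (33 − 11 − (1/2)·15.4) = 14.3.

14.30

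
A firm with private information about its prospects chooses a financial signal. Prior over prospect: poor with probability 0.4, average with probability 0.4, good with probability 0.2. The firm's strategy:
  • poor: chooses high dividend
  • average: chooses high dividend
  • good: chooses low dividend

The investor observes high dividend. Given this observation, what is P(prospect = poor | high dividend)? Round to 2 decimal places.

Apply Bayes' rule using the sender's strategy as the likelihood.
P(high dividend) = 0.4·1 + 0.4·1 + 0.2·0 = 0.8
P(poor | high dividend) = (0.4·1) / 0.8 = 0.4 / 0.8 = 0.5

0.50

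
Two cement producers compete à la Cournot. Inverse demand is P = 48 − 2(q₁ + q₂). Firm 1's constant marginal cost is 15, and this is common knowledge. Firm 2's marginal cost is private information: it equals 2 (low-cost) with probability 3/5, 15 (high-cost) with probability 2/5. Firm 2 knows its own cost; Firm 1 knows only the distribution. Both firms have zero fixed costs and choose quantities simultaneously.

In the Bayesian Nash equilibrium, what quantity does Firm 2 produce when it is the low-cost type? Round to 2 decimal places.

9.40

Type-c best response for Firm 2: q₂(c) = (48 − c)/4 − q₁/2.
Firm 1 maximizes expected profit; its first-order condition is 48 − 4q₁ − 2E[q₂] − 15 = 0.
Substituting E[q₂] and solving: E[c₂] = 7.2, so q₁ = (48 − 2·15 + 7.2)/6 = 4.2.
q₂(low-cost) = (48 − 2 − 2·4.2)/4 = 9.4.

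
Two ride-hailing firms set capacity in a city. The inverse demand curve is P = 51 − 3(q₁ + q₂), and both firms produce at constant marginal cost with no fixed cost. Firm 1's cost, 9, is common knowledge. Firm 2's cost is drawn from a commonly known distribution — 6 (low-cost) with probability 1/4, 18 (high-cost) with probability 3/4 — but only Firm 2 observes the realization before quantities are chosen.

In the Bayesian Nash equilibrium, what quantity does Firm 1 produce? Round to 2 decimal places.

Type-c best response for Firm 2: q₂(c) = (51 − c)/6 − q₁/2.
Firm 1 maximizes expected profit; its first-order condition is 51 − 6q₁ − 3E[q₂] − 9 = 0.
Substituting E[q₂] and solving: E[c₂] = 15, so q₁ = (51 − 2·9 + 15)/9 = 5.33333.

5.33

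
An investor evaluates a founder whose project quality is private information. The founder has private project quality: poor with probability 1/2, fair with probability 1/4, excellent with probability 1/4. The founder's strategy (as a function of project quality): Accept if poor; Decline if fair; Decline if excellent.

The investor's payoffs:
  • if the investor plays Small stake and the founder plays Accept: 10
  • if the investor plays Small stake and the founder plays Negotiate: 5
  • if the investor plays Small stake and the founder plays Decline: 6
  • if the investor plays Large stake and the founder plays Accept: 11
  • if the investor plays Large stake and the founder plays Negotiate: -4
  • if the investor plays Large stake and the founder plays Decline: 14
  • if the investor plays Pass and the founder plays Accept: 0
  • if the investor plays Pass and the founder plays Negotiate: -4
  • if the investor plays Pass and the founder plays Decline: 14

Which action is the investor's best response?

E[Small stake] = 1/2·(10) + 1/4·(6) + 1/4·(6) = 8
E[Large stake] = 1/2·(11) + 1/4·(14) + 1/4·(14) = 25/2
E[Pass] = 1/2·(0) + 1/4·(14) + 1/4·(14) = 7
Best response: Large stake (25/2 is the largest).

Large stake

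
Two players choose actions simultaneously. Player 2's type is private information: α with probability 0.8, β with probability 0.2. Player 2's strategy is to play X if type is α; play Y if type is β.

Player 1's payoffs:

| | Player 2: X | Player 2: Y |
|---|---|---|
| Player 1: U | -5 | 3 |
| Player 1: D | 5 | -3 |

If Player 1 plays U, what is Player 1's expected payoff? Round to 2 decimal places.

Take the expectation over Player 2's type, weighting each type's action by its prior probability.
E[U] = 0.8·(-5) + 0.2·3 = (-4) + 0.6 = -3.4

-3.40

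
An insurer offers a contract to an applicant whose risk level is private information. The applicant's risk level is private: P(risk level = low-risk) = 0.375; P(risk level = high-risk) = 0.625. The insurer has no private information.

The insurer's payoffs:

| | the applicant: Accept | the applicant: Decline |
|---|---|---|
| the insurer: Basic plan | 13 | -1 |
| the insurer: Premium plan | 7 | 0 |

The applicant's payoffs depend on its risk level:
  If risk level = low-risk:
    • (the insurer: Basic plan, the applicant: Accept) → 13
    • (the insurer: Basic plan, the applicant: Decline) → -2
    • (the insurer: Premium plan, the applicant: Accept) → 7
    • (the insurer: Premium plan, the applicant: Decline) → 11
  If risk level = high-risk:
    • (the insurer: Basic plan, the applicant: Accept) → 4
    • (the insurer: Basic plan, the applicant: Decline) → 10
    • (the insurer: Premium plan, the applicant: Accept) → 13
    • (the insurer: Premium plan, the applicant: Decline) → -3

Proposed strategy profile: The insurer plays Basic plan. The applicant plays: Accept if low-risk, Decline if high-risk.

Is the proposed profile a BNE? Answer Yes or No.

Yes

The insurer plays Basic plan: E[Basic plan] = 0.375·(13) + 0.625·(-1) = 4.25; E[Premium plan] = 2.625. Best-responding. ✓
The applicant (risk level low-risk), facing Basic plan: Accept gives 13, Decline gives -2. Proposed Accept is best. ✓
The applicant (risk level high-risk), facing Basic plan: Accept gives 4, Decline gives 10. Proposed Decline is best. ✓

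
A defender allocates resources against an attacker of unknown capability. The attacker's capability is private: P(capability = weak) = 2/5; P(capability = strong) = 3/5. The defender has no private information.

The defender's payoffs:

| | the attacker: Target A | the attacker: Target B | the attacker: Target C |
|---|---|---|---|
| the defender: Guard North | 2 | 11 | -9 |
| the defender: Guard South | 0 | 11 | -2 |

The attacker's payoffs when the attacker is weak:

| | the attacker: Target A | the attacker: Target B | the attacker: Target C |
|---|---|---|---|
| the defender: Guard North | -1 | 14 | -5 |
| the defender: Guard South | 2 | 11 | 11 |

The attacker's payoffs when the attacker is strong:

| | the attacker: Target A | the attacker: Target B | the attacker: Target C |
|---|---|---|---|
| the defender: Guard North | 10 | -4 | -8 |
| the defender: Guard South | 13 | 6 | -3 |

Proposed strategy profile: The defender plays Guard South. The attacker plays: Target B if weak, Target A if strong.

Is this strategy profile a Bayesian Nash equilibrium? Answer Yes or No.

No

The defender plays Guard South: E[Guard South] = 2/5·(11) + 3/5·(0) = 22/5; E[Guard North] = 28/5. Not best-responding. ✗
The attacker (capability weak), facing Guard South: Target A gives 2, Target B gives 11, Target C gives 11. Proposed Target B is best. ✓
The attacker (capability strong), facing Guard South: Target A gives 13, Target B gives 6, Target C gives -3. Proposed Target A is best. ✓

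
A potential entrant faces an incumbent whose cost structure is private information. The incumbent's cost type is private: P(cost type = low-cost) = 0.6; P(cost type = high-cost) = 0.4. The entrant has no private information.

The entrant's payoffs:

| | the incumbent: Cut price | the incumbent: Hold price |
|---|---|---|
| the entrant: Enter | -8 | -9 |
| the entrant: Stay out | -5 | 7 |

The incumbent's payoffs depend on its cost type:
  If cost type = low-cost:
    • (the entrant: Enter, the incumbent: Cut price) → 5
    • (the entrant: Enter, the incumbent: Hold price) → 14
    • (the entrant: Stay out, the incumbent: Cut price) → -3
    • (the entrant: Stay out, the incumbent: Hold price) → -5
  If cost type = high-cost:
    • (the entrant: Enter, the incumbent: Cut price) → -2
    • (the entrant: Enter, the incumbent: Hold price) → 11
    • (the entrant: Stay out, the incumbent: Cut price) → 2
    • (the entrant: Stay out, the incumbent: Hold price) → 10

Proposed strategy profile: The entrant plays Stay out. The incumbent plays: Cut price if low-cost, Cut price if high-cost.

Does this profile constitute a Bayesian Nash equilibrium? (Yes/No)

No

The entrant plays Stay out: E[Stay out] = 0.6·(-5) + 0.4·(-5) = -5; E[Enter] = -8. Best-responding. ✓
The incumbent (cost type low-cost), facing Stay out: Cut price gives -3, Hold price gives -5. Proposed Cut price is best. ✓
The incumbent (cost type high-cost), facing Stay out: Cut price gives 2, Hold price gives 10. Proposed Cut price is not best — profitable deviation exists. ✗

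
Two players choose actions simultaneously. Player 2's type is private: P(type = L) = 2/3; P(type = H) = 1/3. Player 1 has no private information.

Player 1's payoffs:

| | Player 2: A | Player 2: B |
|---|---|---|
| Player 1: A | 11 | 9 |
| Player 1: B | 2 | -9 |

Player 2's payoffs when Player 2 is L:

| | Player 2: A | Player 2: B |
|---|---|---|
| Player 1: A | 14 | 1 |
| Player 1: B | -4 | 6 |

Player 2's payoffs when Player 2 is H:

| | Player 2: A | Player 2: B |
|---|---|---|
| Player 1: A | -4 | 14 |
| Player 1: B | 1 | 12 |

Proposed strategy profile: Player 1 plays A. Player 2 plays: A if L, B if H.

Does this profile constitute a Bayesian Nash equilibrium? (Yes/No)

Yes

Player 1 plays A: E[A] = 2/3·(11) + 1/3·(9) = 31/3; E[B] = -5/3. Best-responding. ✓
Player 2 (type L), facing A: A gives 14, B gives 1. Proposed A is best. ✓
Player 2 (type H), facing A: A gives -4, B gives 14. Proposed B is best. ✓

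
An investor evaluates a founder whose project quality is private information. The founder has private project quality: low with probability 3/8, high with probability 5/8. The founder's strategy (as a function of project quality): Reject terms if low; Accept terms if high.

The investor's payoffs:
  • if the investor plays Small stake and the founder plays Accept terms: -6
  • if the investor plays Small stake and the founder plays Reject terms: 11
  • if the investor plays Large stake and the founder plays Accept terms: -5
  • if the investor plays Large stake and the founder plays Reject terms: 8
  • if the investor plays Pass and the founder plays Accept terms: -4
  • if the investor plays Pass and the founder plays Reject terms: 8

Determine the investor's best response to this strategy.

E[Small stake] = 3/8·(11) + 5/8·(-6) = 3/8
E[Large stake] = 3/8·(8) + 5/8·(-5) = -1/8
E[Pass] = 3/8·(8) + 5/8·(-4) = 1/2
Best response: Pass (1/2 is the largest).

Pass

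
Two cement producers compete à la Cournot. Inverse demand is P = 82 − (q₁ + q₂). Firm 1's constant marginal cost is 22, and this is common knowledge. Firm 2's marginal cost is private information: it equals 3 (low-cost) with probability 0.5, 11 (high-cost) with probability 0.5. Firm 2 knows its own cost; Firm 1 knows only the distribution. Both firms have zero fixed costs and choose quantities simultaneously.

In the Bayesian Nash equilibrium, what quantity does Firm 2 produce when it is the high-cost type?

Type-c best response for Firm 2: q₂(c) = (82 − c)/2 − q₁/2.
Firm 1 maximizes expected profit; its first-order condition is 82 − 2q₁ − E[q₂] − 22 = 0.
Substituting E[q₂] and solving: E[c₂] = 7, so q₁ = (82 − 2·22 + 7)/3 = 15.
q₂(high-cost) = (82 − 11 − 15)/2 = 28.

28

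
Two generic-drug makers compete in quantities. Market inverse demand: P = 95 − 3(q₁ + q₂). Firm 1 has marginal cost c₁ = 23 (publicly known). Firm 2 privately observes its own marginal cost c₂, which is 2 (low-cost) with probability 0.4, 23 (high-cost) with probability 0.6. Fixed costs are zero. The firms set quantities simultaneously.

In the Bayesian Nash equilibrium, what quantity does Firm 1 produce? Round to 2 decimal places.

Firm 2 with cost c maximizes (95 − 3(q₁+q₂) − c)·q₂, giving q₂(c) = (95 − c − 3q₁)/6.
E[c₂] = 0.4·2 + 0.6·23 = 14.6
Firm 1's FOC against E[q₂] yields q₁ = (95 − 2·23 + E[c₂])/9 = (95 − 46 + 14.6)/9 = 7.06667.

7.07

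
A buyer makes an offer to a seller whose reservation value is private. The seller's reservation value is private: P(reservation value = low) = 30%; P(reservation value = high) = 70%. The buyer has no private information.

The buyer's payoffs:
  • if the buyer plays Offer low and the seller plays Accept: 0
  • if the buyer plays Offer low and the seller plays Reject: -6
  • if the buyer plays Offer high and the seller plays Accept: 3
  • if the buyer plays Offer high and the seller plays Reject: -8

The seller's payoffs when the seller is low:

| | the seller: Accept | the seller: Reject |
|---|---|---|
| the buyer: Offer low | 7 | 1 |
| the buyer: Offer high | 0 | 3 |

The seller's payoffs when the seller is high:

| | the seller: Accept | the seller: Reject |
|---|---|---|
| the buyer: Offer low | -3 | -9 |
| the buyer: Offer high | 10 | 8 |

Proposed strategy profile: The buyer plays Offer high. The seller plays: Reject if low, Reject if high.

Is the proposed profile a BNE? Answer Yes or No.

The buyer plays Offer high: E[Offer high] = 0.3·(-8) + 0.7·(-8) = -8; E[Offer low] = -6. Not best-responding. ✗
The seller (reservation value low), facing Offer high: Accept gives 0, Reject gives 3. Proposed Reject is best. ✓
The seller (reservation value high), facing Offer high: Accept gives 10, Reject gives 8. Proposed Reject is not best — profitable deviation exists. ✗

No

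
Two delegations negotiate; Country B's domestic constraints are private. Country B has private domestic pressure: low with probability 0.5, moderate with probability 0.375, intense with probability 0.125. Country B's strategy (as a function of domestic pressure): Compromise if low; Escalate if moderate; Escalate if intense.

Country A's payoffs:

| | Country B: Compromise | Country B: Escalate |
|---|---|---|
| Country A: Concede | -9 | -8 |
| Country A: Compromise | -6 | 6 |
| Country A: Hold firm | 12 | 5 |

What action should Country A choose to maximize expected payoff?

Hold firm

E[Concede] = 0.5·(-9) + 0.375·(-8) + 0.125·(-8) = -8.5
E[Compromise] = 0.5·(-6) + 0.375·(6) + 0.125·(6) = 0
E[Hold firm] = 0.5·(12) + 0.375·(5) + 0.125·(5) = 8.5
Best response: Hold firm (8.5 is the largest).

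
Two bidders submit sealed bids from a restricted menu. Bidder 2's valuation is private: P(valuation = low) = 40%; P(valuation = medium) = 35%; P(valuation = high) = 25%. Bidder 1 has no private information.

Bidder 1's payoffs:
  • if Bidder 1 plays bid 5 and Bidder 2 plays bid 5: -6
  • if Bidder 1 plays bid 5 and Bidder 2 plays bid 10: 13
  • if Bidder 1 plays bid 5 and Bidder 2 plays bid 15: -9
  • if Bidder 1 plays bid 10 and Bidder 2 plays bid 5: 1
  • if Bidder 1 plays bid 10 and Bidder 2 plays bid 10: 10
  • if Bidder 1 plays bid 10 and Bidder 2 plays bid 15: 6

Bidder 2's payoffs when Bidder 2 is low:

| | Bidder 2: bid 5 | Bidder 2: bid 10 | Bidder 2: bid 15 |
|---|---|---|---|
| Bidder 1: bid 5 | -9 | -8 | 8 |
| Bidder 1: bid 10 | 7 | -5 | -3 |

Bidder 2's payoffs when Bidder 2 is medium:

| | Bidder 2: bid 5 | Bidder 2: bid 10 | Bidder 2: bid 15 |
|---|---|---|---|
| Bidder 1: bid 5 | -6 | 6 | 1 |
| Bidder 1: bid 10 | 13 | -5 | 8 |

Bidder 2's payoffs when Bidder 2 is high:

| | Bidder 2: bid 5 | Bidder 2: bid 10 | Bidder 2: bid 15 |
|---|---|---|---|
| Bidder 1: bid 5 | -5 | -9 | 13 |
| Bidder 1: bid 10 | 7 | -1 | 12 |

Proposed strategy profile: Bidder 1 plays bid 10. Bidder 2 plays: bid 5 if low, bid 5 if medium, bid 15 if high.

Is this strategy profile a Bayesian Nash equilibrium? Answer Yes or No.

Bidder 1 plays bid 10: E[bid 10] = 0.4·(1) + 0.35·(1) + 0.25·(6) = 2.25; E[bid 5] = -6.75. Best-responding. ✓
Bidder 2 (valuation low), facing bid 10: bid 5 gives 7, bid 10 gives -5, bid 15 gives -3. Proposed bid 5 is best. ✓
Bidder 2 (valuation medium), facing bid 10: bid 5 gives 13, bid 10 gives -5, bid 15 gives 8. Proposed bid 5 is best. ✓
Bidder 2 (valuation high), facing bid 10: bid 5 gives 7, bid 10 gives -1, bid 15 gives 12. Proposed bid 15 is best. ✓

Yes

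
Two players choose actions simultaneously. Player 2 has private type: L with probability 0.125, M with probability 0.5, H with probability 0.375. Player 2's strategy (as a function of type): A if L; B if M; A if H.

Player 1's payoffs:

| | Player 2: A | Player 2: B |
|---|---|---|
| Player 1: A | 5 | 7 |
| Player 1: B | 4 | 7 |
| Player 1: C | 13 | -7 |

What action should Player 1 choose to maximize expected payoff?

A

E[A] = 0.125·(5) + 0.5·(7) + 0.375·(5) = 6
E[B] = 0.125·(4) + 0.5·(7) + 0.375·(4) = 5.5
E[C] = 0.125·(13) + 0.5·(-7) + 0.375·(13) = 3
Best response: A (6 is the largest).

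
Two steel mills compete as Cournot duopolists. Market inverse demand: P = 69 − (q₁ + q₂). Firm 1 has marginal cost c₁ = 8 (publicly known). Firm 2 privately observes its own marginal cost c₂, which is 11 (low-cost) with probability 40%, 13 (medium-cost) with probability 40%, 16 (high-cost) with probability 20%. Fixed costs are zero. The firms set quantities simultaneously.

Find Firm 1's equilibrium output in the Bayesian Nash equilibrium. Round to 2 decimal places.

Type-c best response for Firm 2: q₂(c) = (69 − c)/2 − q₁/2.
Firm 1 maximizes expected profit; its first-order condition is 69 − 2q₁ − E[q₂] − 8 = 0.
Substituting E[q₂] and solving: E[c₂] = 12.8, so q₁ = (69 − 2·8 + 12.8)/3 = 21.9333.

21.93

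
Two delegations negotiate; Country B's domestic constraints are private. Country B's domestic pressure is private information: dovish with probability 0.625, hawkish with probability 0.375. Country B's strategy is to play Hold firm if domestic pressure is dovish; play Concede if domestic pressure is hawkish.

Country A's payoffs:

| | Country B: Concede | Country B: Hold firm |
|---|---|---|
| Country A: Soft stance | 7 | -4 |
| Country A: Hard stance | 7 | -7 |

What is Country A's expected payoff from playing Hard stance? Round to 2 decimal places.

-1.75

Take the expectation over Country B's domestic pressure, weighting each type's action by its prior probability.
E[Hard stance] = 0.625·(-7) + 0.375·7 = (-4.375) + 2.625 = -1.75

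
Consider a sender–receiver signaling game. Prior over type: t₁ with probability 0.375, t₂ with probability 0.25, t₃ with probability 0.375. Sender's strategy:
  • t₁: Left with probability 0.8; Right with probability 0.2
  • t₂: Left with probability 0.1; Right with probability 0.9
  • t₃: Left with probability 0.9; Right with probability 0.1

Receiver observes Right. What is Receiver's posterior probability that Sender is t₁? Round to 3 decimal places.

0.222

P(Right) = 0.375·0.2 + 0.25·0.9 + 0.375·0.1 = 0.3375
P(t₁ | Right) = (0.375·0.2) / 0.3375 = 0.075 / 0.3375 = 0.222222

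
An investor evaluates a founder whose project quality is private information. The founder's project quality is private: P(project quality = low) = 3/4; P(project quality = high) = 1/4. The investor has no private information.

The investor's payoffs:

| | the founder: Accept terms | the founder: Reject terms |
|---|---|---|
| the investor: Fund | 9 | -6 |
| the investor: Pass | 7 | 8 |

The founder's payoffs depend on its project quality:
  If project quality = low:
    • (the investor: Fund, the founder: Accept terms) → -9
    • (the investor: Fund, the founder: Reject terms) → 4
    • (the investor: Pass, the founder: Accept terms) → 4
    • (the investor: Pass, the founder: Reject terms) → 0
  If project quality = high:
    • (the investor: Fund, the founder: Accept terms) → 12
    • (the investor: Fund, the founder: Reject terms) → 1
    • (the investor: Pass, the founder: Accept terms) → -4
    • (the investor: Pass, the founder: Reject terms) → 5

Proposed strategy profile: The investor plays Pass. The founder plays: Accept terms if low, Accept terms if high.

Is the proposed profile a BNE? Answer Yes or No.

No

A profile is a BNE iff every type of every player is best-responding given beliefs about the other side.
The investor plays Pass: E[Pass] = 3/4·(7) + 1/4·(7) = 7; E[Fund] = 9. Not best-responding. ✗
The founder (project quality low), facing Pass: Accept terms gives 4, Reject terms gives 0. Proposed Accept terms is best. ✓
The founder (project quality high), facing Pass: Accept terms gives -4, Reject terms gives 5. Proposed Accept terms is not best — profitable deviation exists. ✗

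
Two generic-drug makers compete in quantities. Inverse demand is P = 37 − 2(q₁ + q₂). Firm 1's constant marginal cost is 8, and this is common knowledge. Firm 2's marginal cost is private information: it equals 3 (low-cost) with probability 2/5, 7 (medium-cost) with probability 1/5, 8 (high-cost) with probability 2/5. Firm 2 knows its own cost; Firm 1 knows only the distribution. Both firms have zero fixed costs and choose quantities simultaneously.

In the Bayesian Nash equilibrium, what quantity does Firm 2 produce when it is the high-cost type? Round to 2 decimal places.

Type-c best response for Firm 2: q₂(c) = (37 − c)/4 − q₁/2.
Firm 1 maximizes expected profit; its first-order condition is 37 − 4q₁ − 2E[q₂] − 8 = 0.
Substituting E[q₂] and solving: E[c₂] = 5.8, so q₁ = (37 − 2·8 + 5.8)/6 = 4.46667.
q₂(high-cost) = (37 − 8 − 2·4.46667)/4 = 5.01667.

5.02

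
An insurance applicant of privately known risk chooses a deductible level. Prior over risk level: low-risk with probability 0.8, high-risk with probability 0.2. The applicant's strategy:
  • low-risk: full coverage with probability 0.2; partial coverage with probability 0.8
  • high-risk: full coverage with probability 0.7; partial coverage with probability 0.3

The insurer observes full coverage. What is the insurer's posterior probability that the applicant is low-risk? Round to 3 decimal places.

P(full coverage) = 0.8·0.2 + 0.2·0.7 = 0.3
P(low-risk | full coverage) = (0.8·0.2) / 0.3 = 0.16 / 0.3 = 0.533333

0.533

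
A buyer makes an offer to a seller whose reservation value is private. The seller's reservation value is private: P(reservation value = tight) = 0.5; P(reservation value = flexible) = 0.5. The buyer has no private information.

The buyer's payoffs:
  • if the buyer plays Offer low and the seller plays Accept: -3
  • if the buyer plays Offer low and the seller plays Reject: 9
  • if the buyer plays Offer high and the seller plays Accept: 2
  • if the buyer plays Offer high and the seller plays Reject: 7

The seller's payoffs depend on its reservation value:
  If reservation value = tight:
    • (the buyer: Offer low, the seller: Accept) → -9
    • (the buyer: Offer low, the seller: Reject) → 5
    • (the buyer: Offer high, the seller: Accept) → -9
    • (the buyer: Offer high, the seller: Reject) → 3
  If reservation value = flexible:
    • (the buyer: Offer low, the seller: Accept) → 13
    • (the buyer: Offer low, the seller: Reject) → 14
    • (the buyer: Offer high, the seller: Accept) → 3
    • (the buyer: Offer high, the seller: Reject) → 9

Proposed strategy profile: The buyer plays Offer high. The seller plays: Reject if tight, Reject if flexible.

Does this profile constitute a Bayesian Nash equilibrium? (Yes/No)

No

The buyer plays Offer high: E[Offer high] = 0.5·(7) + 0.5·(7) = 7; E[Offer low] = 9. Not best-responding. ✗
The seller (reservation value tight), facing Offer high: Accept gives -9, Reject gives 3. Proposed Reject is best. ✓
The seller (reservation value flexible), facing Offer high: Accept gives 3, Reject gives 9. Proposed Reject is best. ✓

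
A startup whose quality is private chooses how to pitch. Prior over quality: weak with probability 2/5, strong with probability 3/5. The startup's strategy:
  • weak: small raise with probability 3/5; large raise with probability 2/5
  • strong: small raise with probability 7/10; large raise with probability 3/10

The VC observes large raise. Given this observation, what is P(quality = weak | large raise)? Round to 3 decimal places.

0.471

P(large raise) = (2/5)·(2/5) + (3/5)·(3/10) = 17/50
P(weak | large raise) = ((2/5)·(2/5)) / (17/50) = (4/25) / (17/50) = 8/17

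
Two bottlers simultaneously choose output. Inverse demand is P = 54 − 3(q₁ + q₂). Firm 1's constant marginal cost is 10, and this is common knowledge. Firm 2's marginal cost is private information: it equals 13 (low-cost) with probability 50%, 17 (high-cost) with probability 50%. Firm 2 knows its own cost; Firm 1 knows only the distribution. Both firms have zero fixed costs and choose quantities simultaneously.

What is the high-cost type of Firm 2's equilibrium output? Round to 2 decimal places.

Each type of Firm 2 best-responds to q₁; Firm 1 best-responds to the expected q₂ over Firm 2's types.
Firm 2 with cost c maximizes (54 − 3(q₁+q₂) − c)·q₂, giving q₂(c) = (54 − c − 3q₁)/6.
E[c₂] = 0.5·13 + 0.5·17 = 15
Firm 1's FOC against E[q₂] yields q₁ = (54 − 2·10 + E[c₂])/9 = (54 − 20 + 15)/9 = 5.44444.
q₂(high-cost) = (54 − 17 − 3·5.44444)/6 = 3.44444.

3.44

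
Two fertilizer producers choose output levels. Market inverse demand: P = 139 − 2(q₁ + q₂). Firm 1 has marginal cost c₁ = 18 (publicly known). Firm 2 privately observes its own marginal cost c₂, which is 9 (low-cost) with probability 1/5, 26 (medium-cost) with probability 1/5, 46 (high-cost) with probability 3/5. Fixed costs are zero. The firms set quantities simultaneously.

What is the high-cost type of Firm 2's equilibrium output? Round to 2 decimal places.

11.78

Each type of Firm 2 best-responds to q₁; Firm 1 best-responds to the expected q₂ over Firm 2's types.
Firm 2 with cost c maximizes (139 − 2(q₁+q₂) − c)·q₂, giving q₂(c) = (139 − c − 2q₁)/4.
E[c₂] = 1/5·9 + 1/5·26 + 3/5·46 = 34.6
Firm 1's FOC against E[q₂] yields q₁ = (139 − 2·18 + E[c₂])/6 = (139 − 36 + 34.6)/6 = 22.9333.
q₂(high-cost) = (139 − 46 − 2·22.9333)/4 = 11.7833.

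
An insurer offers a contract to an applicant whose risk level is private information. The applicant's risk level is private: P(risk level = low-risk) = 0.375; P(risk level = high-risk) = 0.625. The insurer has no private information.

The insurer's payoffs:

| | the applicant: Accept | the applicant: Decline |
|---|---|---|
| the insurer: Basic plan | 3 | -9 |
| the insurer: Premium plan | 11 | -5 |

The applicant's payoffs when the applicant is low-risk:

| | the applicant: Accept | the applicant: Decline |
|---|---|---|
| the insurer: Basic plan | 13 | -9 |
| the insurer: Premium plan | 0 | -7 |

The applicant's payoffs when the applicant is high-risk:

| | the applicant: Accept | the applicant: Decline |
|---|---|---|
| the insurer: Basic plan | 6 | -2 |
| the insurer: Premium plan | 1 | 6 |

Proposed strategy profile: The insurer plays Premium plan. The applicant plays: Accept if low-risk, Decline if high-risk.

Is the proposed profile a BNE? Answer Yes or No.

Yes

The insurer plays Premium plan: E[Premium plan] = 0.375·(11) + 0.625·(-5) = 1; E[Basic plan] = -4.5. Best-responding. ✓
The applicant (risk level low-risk), facing Premium plan: Accept gives 0, Decline gives -7. Proposed Accept is best. ✓
The applicant (risk level high-risk), facing Premium plan: Accept gives 1, Decline gives 6. Proposed Decline is best. ✓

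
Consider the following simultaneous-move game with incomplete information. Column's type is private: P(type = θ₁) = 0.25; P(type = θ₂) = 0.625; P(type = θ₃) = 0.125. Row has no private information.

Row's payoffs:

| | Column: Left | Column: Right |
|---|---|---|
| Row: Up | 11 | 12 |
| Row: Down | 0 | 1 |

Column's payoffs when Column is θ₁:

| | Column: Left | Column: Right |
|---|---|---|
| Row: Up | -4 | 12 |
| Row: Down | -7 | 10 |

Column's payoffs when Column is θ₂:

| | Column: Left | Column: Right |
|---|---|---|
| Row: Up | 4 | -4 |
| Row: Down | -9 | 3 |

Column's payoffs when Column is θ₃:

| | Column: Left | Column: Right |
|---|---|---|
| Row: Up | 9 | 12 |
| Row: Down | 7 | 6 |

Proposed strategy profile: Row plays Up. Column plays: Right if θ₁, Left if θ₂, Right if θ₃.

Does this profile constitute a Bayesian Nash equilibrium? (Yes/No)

Yes

A profile is a BNE iff every type of every player is best-responding given beliefs about the other side.
Row plays Up: E[Up] = 0.25·(12) + 0.625·(11) + 0.125·(12) = 11.375; E[Down] = 0.375. Best-responding. ✓
Column (type θ₁), facing Up: Left gives -4, Right gives 12. Proposed Right is best. ✓
Column (type θ₂), facing Up: Left gives 4, Right gives -4. Proposed Left is best. ✓
Column (type θ₃), facing Up: Left gives 9, Right gives 12. Proposed Right is best. ✓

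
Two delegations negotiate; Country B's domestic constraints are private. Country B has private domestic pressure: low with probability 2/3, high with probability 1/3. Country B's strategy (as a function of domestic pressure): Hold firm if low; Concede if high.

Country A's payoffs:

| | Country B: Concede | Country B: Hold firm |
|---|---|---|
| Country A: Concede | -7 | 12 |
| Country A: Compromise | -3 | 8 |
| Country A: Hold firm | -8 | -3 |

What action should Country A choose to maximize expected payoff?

Concede

Compute Country A's expected payoff for each action, taking the expectation over Country B's type.
E[Concede] = 2/3·(12) + 1/3·(-7) = 17/3
E[Compromise] = 2/3·(8) + 1/3·(-3) = 13/3
E[Hold firm] = 2/3·(-3) + 1/3·(-8) = -14/3
Best response: Concede (17/3 is the largest).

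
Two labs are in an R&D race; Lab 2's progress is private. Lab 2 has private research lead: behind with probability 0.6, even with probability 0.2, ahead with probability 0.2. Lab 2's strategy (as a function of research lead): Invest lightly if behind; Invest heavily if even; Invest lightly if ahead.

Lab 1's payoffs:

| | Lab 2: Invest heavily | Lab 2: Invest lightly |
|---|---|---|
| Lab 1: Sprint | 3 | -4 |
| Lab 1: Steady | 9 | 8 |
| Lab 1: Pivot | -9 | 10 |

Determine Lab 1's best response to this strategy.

E[Sprint] = 0.6·(-4) + 0.2·(3) + 0.2·(-4) = -2.6
E[Steady] = 0.6·(8) + 0.2·(9) + 0.2·(8) = 8.2
E[Pivot] = 0.6·(10) + 0.2·(-9) + 0.2·(10) = 6.2
Best response: Steady (8.2 is the largest).

Steady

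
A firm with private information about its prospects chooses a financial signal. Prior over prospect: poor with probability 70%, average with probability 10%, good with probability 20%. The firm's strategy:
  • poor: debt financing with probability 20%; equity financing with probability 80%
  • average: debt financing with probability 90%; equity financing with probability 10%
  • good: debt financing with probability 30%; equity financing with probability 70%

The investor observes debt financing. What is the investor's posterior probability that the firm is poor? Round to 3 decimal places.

0.483

P(debt financing) = 0.7·0.2 + 0.1·0.9 + 0.2·0.3 = 0.29
P(poor | debt financing) = (0.7·0.2) / 0.29 = 0.14 / 0.29 = 0.482759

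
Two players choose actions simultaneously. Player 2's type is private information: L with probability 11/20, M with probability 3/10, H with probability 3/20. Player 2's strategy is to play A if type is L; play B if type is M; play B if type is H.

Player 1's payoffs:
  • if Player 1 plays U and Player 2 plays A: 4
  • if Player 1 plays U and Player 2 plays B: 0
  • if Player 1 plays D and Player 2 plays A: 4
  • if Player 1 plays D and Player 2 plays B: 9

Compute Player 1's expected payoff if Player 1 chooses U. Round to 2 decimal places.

2.20

Take the expectation over Player 2's type, weighting each type's action by its prior probability.
E[U] = 11/20·4 + 3/10·0 + 3/20·0 = 11/5 + 0 + 0 = 11/5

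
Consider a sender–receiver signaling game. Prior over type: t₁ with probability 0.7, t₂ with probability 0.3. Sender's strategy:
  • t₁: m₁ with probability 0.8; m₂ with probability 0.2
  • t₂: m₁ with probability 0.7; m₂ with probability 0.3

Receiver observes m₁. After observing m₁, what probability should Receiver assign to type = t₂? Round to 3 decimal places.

0.273

P(m₁) = 0.7·0.8 + 0.3·0.7 = 0.77
P(t₂ | m₁) = (0.3·0.7) / 0.77 = 0.21 / 0.77 = 0.272727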